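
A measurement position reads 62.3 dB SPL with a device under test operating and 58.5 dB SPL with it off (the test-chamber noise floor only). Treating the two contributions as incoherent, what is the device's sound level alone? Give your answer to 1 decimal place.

Subtract intensities: L_src = 10·log₁₀(10^(L_total/10) − 10^(L_bg/10)).
L_src = 10·log₁₀(10^(62.3/10) − 10^(58.5/10)) = 10·log₁₀(990300) = 60.0 dB SPL.

60.0 dB SPL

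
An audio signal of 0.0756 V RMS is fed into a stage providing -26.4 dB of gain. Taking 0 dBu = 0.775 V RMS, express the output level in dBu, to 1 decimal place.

-46.6 dBu

Input level: 20·log₁₀(0.0756/0.775) = -20.22 dBu.
Output: -20.22 − 26.4 = -46.6 dBu.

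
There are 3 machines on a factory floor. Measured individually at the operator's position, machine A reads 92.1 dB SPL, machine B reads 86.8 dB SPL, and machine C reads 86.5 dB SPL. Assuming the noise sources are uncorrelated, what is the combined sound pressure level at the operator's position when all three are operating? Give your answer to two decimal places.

Incoherent sources sum as intensities:
L_total = 10·log₁₀(10^(92.1/10) + 10^(86.8/10) + 10^(86.5/10)) = 10·log₁₀(2547000000) = 94.06 dB SPL.

94.06 dB SPL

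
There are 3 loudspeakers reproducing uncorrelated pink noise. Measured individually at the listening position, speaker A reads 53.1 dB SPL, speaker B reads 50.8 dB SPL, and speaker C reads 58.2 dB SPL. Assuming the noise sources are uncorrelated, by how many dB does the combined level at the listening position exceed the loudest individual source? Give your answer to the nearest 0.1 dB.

1.7 dB

Add the sources as powers (linear), then convert back to dB:
L_total = 10·log₁₀(10^(53.1/10) + 10^(50.8/10) + 10^(58.2/10)) = 59.93 dB SPL.
Excess over the loudest (58.2 dB): 59.93 − 58.2 = 1.7 dB.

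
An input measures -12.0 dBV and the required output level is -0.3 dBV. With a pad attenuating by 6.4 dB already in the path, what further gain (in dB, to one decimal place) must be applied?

18.1 dB

The required make-up gain is the shortfall in the dB sum.
G = -0.3 − (-12.0) + 6.4 = 18.1 dB.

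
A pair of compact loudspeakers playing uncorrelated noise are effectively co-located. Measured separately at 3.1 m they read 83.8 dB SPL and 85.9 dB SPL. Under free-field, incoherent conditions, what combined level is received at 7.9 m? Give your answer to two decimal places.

Combined at 3.1 m: 10·log₁₀(10^(83.8/10)+10^(85.9/10)) = 87.986 dB SPL.
Then apply −20·log₁₀(7.9/3.1) = -8.125 dB → 79.86 dB SPL.

79.86 dB SPL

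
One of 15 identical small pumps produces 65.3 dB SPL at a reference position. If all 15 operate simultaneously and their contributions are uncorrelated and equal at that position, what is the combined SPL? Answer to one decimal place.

15 equal incoherent sources raise the level by 10·log₁₀(15) = 11.76 dB.
L_total = 65.3 + 11.76 = 77.1 dB SPL.

77.1 dB SPL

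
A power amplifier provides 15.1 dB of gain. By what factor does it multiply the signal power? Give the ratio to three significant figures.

Power ratio = 10^(dB/10).
10^(15.1/10) = 10^(1.510) = 32.4.

32.4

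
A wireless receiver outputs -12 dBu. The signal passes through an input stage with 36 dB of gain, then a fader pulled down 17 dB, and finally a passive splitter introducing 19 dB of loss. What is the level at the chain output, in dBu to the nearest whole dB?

-12 dBu

Cascaded gains and losses add directly in dB.
-12 + 36 − 17 − 19 = -12 dBu.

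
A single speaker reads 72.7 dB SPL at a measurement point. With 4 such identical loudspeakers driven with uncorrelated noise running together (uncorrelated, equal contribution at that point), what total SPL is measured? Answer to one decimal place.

78.7 dB SPL

4 equal incoherent sources raise the level by 10·log₁₀(4) = 6.02 dB.
L_total = 72.7 + 6.02 = 78.7 dB SPL.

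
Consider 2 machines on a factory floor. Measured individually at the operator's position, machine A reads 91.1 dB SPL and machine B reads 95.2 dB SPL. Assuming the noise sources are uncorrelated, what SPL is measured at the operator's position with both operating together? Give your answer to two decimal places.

Uncorrelated sources add in intensity (power), not in dB.
L_total = 10·log₁₀(10^(91.1/10) + 10^(95.2/10)) = 10·log₁₀(4600000000) = 96.63 dB SPL.

96.63 dB SPL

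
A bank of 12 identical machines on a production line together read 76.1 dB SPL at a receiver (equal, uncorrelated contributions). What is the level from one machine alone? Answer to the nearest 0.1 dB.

65.3 dB SPL

12 equal incoherent sources add 10·log₁₀(12) = 10.79 dB over one source.
L_one = 76.1 − 10.79 = 65.3 dB SPL.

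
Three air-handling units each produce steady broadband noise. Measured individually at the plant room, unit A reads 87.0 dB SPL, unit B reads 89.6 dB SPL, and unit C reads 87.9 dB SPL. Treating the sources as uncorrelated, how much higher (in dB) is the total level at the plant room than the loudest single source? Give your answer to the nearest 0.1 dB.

Add the sources as powers (linear), then convert back to dB:
L_total = 10·log₁₀(10^(87.0/10) + 10^(89.6/10) + 10^(87.9/10)) = 93.07 dB SPL.
Excess over the loudest (89.6 dB): 93.07 − 89.6 = 3.5 dB.

3.5 dB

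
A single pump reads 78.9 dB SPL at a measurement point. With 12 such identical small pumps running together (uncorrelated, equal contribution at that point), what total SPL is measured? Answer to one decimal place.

12 equal incoherent sources raise the level by 10·log₁₀(12) = 10.79 dB.
L_total = 78.9 + 10.79 = 89.7 dB SPL.

89.7 dB SPL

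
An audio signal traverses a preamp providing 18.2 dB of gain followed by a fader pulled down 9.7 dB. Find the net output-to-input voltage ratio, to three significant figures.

Net gain = 18.2 + (−9.7) = 8.5 dB.
Voltage ratio = 10^(8.5/20) = 2.66.

2.66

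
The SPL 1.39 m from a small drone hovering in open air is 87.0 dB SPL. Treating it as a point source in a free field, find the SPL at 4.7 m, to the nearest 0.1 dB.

Inverse-square spreading gives ΔL = −20·log₁₀(d₂/d₁).
ΔL = −20·log₁₀(4.7/1.39) = -10.58 dB, so L₂ = 87.0 + (-10.58) = 76.4 dB SPL.

76.4 dB SPL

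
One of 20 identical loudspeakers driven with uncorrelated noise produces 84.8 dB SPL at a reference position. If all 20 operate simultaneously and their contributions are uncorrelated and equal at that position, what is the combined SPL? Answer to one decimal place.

20 equal incoherent sources raise the level by 10·log₁₀(20) = 13.01 dB.
L_total = 84.8 + 13.01 = 97.8 dB SPL.

97.8 dB SPL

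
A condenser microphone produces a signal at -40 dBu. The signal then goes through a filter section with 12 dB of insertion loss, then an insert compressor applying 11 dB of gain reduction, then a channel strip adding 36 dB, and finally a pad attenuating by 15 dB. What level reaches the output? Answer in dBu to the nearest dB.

Cascaded gains and losses add directly in dB.
-40 − 12 − 11 + 36 − 15 = -42 dBu.

-42 dBu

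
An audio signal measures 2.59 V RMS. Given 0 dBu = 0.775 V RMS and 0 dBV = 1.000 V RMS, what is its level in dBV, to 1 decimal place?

dBV = 20·log₁₀(V / 1.000 V).
20·log₁₀(2.59/1.000) = +8.3 dBV.

+8.3 dBV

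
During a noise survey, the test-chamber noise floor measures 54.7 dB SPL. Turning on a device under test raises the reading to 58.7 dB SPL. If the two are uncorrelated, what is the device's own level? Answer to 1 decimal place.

56.5 dB SPL

Background correction is a power subtraction:
L_src = 10·log₁₀(10^(58.7/10) − 10^(54.7/10)) = 10·log₁₀(446200) = 56.5 dB SPL.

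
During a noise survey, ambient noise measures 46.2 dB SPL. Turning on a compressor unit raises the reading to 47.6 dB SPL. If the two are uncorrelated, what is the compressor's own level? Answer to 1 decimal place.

42.0 dB SPL

Subtract intensities: L_src = 10·log₁₀(10^(L_total/10) − 10^(L_bg/10)).
L_src = 10·log₁₀(10^(47.6/10) − 10^(46.2/10)) = 10·log₁₀(15860) = 42.0 dB SPL.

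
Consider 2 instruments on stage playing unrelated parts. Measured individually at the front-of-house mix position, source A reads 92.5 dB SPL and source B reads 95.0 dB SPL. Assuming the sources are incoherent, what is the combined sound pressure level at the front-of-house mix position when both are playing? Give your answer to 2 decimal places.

96.94 dB SPL

Incoherent sources sum as intensities:
L_total = 10·log₁₀(10^(92.5/10) + 10^(95.0/10)) = 10·log₁₀(4941000000) = 96.94 dB SPL.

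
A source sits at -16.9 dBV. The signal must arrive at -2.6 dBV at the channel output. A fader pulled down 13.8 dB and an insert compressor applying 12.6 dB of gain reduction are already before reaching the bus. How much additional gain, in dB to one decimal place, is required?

40.7 dB

The required make-up gain is the shortfall in the dB sum.
G = -2.6 − (-16.9) + 13.8 + 12.6 = 40.7 dB.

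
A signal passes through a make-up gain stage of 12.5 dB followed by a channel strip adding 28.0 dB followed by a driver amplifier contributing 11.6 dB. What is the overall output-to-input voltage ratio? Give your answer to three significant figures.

403

Net gain = 12.5 + 28.0 + 11.6 = 52.1 dB.
Voltage ratio = 10^(52.1/20) = 403.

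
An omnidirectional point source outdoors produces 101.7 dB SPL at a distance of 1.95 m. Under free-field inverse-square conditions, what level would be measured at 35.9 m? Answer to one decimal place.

76.4 dB SPL

Inverse-square spreading gives ΔL = −20·log₁₀(d₂/d₁).
ΔL = −20·log₁₀(35.9/1.95) = -25.30 dB, so L₂ = 101.7 + (-25.30) = 76.4 dB SPL.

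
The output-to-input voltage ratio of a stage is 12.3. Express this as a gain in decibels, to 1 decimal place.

21.8 dB

For a voltage ratio, dB = 20·log₁₀(V₂/V₁).
20·log₁₀(12.3) = 21.8 dB.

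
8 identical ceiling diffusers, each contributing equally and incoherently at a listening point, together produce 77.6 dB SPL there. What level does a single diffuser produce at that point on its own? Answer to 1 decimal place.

8 equal incoherent sources add 10·log₁₀(8) = 9.03 dB over one source.
L_one = 77.6 − 9.03 = 68.6 dB SPL.

68.6 dB SPL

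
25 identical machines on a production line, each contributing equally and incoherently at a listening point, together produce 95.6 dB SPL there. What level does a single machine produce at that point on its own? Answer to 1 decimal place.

25 equal incoherent sources add 10·log₁₀(25) = 13.98 dB over one source.
L_one = 95.6 − 13.98 = 81.6 dB SPL.

81.6 dB SPL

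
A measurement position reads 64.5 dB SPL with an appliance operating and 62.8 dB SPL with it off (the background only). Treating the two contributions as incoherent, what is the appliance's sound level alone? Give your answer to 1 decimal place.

Remove the background by subtracting linear intensities:
L_src = 10·log₁₀(10^(64.5/10) − 10^(62.8/10)) = 10·log₁₀(912900) = 59.6 dB SPL.

59.6 dB SPL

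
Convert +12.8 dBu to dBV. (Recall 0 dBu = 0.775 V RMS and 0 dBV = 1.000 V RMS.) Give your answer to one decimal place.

The offset between the scales is 20·log₁₀(0.775/1.000) = −2.214 dB.
So dBV = +12.8 − 2.214 = +10.6 dBV.

+10.6 dBV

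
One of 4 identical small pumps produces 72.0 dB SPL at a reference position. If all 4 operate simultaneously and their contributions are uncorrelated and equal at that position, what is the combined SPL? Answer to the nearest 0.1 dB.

4 equal incoherent sources raise the level by 10·log₁₀(4) = 6.02 dB.
L_total = 72.0 + 6.02 = 78.0 dB SPL.

78.0 dB SPL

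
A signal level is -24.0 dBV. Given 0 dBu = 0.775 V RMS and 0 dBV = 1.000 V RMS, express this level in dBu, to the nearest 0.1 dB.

-21.8 dBu

The offset between the scales is 20·log₁₀(0.775/1.000) = −2.214 dB.
So dBu = -24.0 + 2.214 = -21.8 dBu.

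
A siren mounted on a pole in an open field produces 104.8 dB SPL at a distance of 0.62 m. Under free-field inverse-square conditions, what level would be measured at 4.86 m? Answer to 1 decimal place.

Free-field point source: level drops by 20·log₁₀ of the distance ratio.
ΔL = −20·log₁₀(4.86/0.62) = -17.88 dB, so L₂ = 104.8 + (-17.88) = 86.9 dB SPL.

86.9 dB SPL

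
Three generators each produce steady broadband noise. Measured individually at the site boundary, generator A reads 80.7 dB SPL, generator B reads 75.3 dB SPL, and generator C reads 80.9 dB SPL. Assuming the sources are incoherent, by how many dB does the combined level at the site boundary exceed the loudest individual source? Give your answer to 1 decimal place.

Add the sources as powers (linear), then convert back to dB:
L_total = 10·log₁₀(10^(80.7/10) + 10^(75.3/10) + 10^(80.9/10)) = 84.38 dB SPL.
Excess over the loudest (80.9 dB): 84.38 − 80.9 = 3.5 dB.

3.5 dB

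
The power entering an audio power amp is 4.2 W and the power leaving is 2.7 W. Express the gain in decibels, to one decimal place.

Power is a power quantity, so gain = 10·log₁₀(P_out/P_in).
10·log₁₀(2.7/4.2) = 10·log₁₀(0.6429) = -1.9 dB.

-1.9 dB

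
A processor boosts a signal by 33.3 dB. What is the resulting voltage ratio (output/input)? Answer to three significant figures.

Voltage ratio = 10^(dB/20).
10^(33.3/20) = 10^(1.665) = 46.2.

46.2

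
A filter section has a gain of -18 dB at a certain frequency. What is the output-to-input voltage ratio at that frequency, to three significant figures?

0.126

Voltage ratio = 10^(dB/20).
10^(-18/20) = 10^(-0.9000) = 0.126.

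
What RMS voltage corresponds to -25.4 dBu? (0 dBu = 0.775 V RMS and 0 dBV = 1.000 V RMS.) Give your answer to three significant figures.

0.0416 V

V = 0.775 V × 10^(-25.4/20).
= 0.775 × 0.05370 = 0.0416 V.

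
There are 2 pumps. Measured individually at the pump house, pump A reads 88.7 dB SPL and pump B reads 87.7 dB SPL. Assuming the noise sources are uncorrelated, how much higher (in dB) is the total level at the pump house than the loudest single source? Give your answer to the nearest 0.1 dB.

Incoherent sources sum as intensities:
L_total = 10·log₁₀(10^(88.7/10) + 10^(87.7/10)) = 91.24 dB SPL.
Excess over the loudest (88.7 dB): 91.24 − 88.7 = 2.5 dB.

2.5 dB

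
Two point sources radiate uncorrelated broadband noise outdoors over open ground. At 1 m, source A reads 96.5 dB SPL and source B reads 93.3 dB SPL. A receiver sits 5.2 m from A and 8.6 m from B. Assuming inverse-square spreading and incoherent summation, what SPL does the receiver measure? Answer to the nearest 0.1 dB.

82.9 dB SPL

At the listener: L_A = 96.5 − 20·log₁₀(5.2) = 82.18 dB; L_B = 93.3 − 20·log₁₀(8.6) = 74.61 dB.
Combined: 10·log₁₀(10^(82.18/10)+10^(74.61/10)) = 82.9 dB SPL.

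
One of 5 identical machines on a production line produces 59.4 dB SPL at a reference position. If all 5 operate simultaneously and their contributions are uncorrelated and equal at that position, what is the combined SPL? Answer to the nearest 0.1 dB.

66.4 dB SPL

5 equal incoherent sources raise the level by 10·log₁₀(5) = 6.99 dB.
L_total = 59.4 + 6.99 = 66.4 dB SPL.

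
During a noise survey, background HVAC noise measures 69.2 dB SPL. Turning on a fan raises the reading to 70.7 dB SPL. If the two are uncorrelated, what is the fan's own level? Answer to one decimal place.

Background correction is a power subtraction:
L_src = 10·log₁₀(10^(70.7/10) − 10^(69.2/10)) = 10·log₁₀(3431000) = 65.4 dB SPL.

65.4 dB SPL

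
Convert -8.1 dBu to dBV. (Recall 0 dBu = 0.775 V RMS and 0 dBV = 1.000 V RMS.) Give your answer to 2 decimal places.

-10.31 dBV

The offset between the scales is 20·log₁₀(0.775/1.000) = −2.214 dB.
So dBV = -8.1 − 2.214 = -10.31 dBV.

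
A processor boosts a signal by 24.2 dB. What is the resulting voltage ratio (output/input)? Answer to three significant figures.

16.2

Voltage ratio = 10^(dB/20).
10^(24.2/20) = 10^(1.210) = 16.2.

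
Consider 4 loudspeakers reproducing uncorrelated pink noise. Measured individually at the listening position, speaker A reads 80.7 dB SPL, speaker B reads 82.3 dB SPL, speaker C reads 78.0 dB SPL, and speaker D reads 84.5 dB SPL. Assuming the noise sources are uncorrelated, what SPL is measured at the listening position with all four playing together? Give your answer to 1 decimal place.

Uncorrelated sources add in intensity (power), not in dB.
L_total = 10·log₁₀(10^(80.7/10) + 10^(82.3/10) + 10^(78.0/10) + 10^(84.5/10)) = 10·log₁₀(632200000) = 88.0 dB SPL.

88.0 dB SPL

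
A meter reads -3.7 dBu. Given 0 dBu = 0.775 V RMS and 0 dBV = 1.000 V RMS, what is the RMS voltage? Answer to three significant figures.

V = 0.775 V × 10^(-3.7/20).
= 0.775 × 0.6531 = 0.506 V.

0.506 V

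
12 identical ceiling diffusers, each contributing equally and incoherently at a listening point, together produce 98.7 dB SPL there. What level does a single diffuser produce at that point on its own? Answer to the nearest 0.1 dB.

12 equal incoherent sources add 10·log₁₀(12) = 10.79 dB over one source.
L_one = 98.7 − 10.79 = 87.9 dB SPL.

87.9 dB SPL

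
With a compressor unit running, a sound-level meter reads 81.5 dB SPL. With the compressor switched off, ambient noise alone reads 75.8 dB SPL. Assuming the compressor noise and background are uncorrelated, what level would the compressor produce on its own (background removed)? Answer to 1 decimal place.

80.1 dB SPL

Subtract intensities: L_src = 10·log₁₀(10^(L_total/10) − 10^(L_bg/10)).
L_src = 10·log₁₀(10^(81.5/10) − 10^(75.8/10)) = 10·log₁₀(103200000) = 80.1 dB SPL.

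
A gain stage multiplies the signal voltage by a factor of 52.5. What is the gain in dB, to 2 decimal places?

For a voltage ratio, dB = 20·log₁₀(V₂/V₁).
20·log₁₀(52.5) = 34.40 dB.

34.40 dB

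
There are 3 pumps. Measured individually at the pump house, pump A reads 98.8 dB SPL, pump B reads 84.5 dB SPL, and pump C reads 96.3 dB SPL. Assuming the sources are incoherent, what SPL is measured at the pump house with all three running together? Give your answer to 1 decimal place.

100.8 dB SPL

Add the sources as powers (linear), then convert back to dB:
L_total = 10·log₁₀(10^(98.8/10) + 10^(84.5/10) + 10^(96.3/10)) = 10·log₁₀(12133000000) = 100.8 dB SPL.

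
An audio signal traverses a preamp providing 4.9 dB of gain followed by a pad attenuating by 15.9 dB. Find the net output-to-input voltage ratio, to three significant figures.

0.282

Net gain = 4.9 + (−15.9) = -11.0 dB.
Voltage ratio = 10^(-11.0/20) = 0.282.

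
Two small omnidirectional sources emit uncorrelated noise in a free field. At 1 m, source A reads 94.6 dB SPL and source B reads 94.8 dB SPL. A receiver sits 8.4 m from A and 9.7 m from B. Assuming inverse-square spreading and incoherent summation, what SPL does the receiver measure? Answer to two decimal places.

At the listener: L_A = 94.6 − 20·log₁₀(8.4) = 76.114 dB; L_B = 94.8 − 20·log₁₀(9.7) = 75.065 dB.
Combined: 10·log₁₀(10^(76.114/10)+10^(75.065/10)) = 78.63 dB SPL.

78.63 dB SPL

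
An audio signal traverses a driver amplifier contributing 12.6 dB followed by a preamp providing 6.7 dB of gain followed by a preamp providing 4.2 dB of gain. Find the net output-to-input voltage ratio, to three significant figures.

Net gain = 12.6 + 6.7 + 4.2 = 23.5 dB.
Voltage ratio = 10^(23.5/20) = 15.0.

15.0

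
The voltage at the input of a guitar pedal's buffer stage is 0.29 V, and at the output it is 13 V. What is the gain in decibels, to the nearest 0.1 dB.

33.0 dB

Voltage ratio → dB uses the 20·log₁₀ form:
20·log₁₀(13/0.29) = 20·log₁₀(44.83) = 33.0 dB.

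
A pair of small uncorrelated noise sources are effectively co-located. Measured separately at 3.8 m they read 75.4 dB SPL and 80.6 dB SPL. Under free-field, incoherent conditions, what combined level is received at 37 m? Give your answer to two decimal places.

61.98 dB SPL

Combined at 3.8 m: 10·log₁₀(10^(75.4/10)+10^(80.6/10)) = 81.746 dB SPL.
Then apply −20·log₁₀(37/3.8) = -19.768 dB → 61.98 dB SPL.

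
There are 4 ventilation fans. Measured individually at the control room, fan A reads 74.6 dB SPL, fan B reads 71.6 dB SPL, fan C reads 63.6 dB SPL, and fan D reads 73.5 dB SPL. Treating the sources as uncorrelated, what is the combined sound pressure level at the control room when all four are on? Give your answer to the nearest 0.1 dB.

78.3 dB SPL

Uncorrelated sources add in intensity (power), not in dB.
L_total = 10·log₁₀(10^(74.6/10) + 10^(71.6/10) + 10^(63.6/10) + 10^(73.5/10)) = 10·log₁₀(67970000) = 78.3 dB SPL.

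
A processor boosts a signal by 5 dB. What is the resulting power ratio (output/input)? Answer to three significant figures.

Power ratio = 10^(dB/10).
10^(5/10) = 10^(0.5000) = 3.16.

3.16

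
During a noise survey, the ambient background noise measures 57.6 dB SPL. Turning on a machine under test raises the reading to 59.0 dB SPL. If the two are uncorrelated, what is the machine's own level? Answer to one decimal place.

Subtract intensities: L_src = 10·log₁₀(10^(L_total/10) − 10^(L_bg/10)).
L_src = 10·log₁₀(10^(59.0/10) − 10^(57.6/10)) = 10·log₁₀(218900) = 53.4 dB SPL.

53.4 dB SPL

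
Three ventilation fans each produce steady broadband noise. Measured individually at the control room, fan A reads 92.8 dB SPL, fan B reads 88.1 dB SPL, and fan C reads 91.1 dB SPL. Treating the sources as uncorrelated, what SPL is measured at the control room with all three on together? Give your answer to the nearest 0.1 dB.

Uncorrelated sources add in intensity (power), not in dB.
L_total = 10·log₁₀(10^(92.8/10) + 10^(88.1/10) + 10^(91.1/10)) = 10·log₁₀(3839000000) = 95.8 dB SPL.

95.8 dB SPL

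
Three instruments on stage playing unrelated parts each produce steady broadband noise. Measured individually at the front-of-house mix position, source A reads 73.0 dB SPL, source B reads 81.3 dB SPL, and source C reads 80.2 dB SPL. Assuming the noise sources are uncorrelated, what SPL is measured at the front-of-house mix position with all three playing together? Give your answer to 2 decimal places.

Uncorrelated sources add in intensity (power), not in dB.
L_total = 10·log₁₀(10^(73.0/10) + 10^(81.3/10) + 10^(80.2/10)) = 10·log₁₀(259600000) = 84.14 dB SPL.

84.14 dB SPL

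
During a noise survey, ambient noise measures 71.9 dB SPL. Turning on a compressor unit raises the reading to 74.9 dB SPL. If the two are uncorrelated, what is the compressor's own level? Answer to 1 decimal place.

Remove the background by subtracting linear intensities:
L_src = 10·log₁₀(10^(74.9/10) − 10^(71.9/10)) = 10·log₁₀(15410000) = 71.9 dB SPL.

71.9 dB SPL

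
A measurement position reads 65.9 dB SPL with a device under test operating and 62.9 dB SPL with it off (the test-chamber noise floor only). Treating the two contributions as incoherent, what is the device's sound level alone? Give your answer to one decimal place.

62.9 dB SPL

Background correction is a power subtraction:
L_src = 10·log₁₀(10^(65.9/10) − 10^(62.9/10)) = 10·log₁₀(1941000) = 62.9 dB SPL.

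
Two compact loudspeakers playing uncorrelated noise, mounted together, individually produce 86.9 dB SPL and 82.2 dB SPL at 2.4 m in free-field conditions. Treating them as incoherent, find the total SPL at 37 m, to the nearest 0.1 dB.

Combined at 2.4 m: 10·log₁₀(10^(86.9/10)+10^(82.2/10)) = 88.17 dB SPL.
Then apply −20·log₁₀(37/2.4) = -23.76 dB → 64.4 dB SPL.

64.4 dB SPL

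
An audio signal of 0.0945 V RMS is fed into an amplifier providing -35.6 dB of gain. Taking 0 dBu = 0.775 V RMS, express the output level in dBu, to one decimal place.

-53.9 dBu

Input level: 20·log₁₀(0.0945/0.775) = -18.28 dBu.
Output: -18.28 − 35.6 = -53.9 dBu.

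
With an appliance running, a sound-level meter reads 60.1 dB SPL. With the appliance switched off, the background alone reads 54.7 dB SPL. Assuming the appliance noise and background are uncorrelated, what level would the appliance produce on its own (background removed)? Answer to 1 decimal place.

58.6 dB SPL

Background correction is a power subtraction:
L_src = 10·log₁₀(10^(60.1/10) − 10^(54.7/10)) = 10·log₁₀(728200) = 58.6 dB SPL.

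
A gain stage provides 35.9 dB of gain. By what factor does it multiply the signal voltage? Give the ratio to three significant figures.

Voltage ratio = 10^(dB/20).
10^(35.9/20) = 10^(1.795) = 62.4.

62.4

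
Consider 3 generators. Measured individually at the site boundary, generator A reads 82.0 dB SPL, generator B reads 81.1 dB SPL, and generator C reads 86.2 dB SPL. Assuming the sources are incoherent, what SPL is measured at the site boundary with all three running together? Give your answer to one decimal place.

88.5 dB SPL

Add the sources as powers (linear), then convert back to dB:
L_total = 10·log₁₀(10^(82.0/10) + 10^(81.1/10) + 10^(86.2/10)) = 10·log₁₀(704200000) = 88.5 dB SPL.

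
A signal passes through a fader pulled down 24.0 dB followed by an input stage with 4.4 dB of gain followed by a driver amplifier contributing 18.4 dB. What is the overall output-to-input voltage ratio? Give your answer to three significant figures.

Net gain = (−24.0) + 4.4 + 18.4 = -1.2 dB.
Voltage ratio = 10^(-1.2/20) = 0.871.

0.871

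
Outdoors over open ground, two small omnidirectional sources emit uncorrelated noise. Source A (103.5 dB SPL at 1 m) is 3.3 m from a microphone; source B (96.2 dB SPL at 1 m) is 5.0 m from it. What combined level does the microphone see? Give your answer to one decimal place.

93.5 dB SPL

At the listener: L_A = 103.5 − 20·log₁₀(3.3) = 93.13 dB; L_B = 96.2 − 20·log₁₀(5.0) = 82.22 dB.
Combined: 10·log₁₀(10^(93.13/10)+10^(82.22/10)) = 93.5 dB SPL.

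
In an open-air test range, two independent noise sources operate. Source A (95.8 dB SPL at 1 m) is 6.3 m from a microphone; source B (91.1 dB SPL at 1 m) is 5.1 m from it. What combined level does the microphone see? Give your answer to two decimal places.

At the listener: L_A = 95.8 − 20·log₁₀(6.3) = 79.813 dB; L_B = 91.1 − 20·log₁₀(5.1) = 76.949 dB.
Combined: 10·log₁₀(10^(79.813/10)+10^(76.949/10)) = 81.62 dB SPL.

81.62 dB SPL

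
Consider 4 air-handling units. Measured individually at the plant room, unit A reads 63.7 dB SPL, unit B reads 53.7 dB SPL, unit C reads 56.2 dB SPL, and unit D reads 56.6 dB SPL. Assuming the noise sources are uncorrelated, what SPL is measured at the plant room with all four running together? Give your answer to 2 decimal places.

65.38 dB SPL

Uncorrelated sources add in intensity (power), not in dB.
L_total = 10·log₁₀(10^(63.7/10) + 10^(53.7/10) + 10^(56.2/10) + 10^(56.6/10)) = 10·log₁₀(3453000) = 65.38 dB SPL.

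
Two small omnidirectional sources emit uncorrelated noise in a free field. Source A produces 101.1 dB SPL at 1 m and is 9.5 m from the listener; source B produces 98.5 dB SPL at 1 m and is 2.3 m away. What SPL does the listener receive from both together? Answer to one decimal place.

91.7 dB SPL

At the listener: L_A = 101.1 − 20·log₁₀(9.5) = 81.55 dB; L_B = 98.5 − 20·log₁₀(2.3) = 91.27 dB.
Combined: 10·log₁₀(10^(81.55/10)+10^(91.27/10)) = 91.7 dB SPL.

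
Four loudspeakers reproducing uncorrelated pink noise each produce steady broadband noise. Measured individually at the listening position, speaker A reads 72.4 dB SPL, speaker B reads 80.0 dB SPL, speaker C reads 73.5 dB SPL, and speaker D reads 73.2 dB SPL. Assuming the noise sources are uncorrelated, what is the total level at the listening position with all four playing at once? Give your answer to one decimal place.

82.1 dB SPL

Uncorrelated sources add in intensity (power), not in dB.
L_total = 10·log₁₀(10^(72.4/10) + 10^(80.0/10) + 10^(73.5/10) + 10^(73.2/10)) = 10·log₁₀(160700000) = 82.1 dB SPL.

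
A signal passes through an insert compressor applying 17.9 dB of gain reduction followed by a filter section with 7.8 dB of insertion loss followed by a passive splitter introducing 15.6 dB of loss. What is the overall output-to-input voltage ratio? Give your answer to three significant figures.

0.00861

Net gain = (−17.9) + (−7.8) + (−15.6) = -41.3 dB.
Voltage ratio = 10^(-41.3/20) = 0.00861.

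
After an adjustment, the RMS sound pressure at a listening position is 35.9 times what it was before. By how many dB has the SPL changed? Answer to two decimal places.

31.10 dB

Sound pressure is an amplitude quantity: ΔL = 20·log₁₀(p₂/p₁).
20·log₁₀(35.9) = 31.10 dB.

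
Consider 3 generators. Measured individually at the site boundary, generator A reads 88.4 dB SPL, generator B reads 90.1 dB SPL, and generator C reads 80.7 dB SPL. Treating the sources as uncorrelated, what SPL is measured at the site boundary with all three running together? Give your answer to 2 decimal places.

Uncorrelated sources add in intensity (power), not in dB.
L_total = 10·log₁₀(10^(88.4/10) + 10^(90.1/10) + 10^(80.7/10)) = 10·log₁₀(1833000000) = 92.63 dB SPL.

92.63 dB SPL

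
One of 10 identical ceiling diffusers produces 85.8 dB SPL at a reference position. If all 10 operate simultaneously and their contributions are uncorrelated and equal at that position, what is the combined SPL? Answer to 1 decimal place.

95.8 dB SPL

10 equal incoherent sources raise the level by 10·log₁₀(10) = 10.00 dB.
L_total = 85.8 + 10.00 = 95.8 dB SPL.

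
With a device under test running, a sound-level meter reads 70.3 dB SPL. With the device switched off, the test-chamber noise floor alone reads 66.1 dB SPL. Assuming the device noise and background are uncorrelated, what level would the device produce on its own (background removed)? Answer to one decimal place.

68.2 dB SPL

Subtract intensities: L_src = 10·log₁₀(10^(L_total/10) − 10^(L_bg/10)).
L_src = 10·log₁₀(10^(70.3/10) − 10^(66.1/10)) = 10·log₁₀(6641000) = 68.2 dB SPL.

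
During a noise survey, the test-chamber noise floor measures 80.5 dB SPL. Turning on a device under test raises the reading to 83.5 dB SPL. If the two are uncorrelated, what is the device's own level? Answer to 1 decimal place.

80.5 dB SPL

Remove the background by subtracting linear intensities:
L_src = 10·log₁₀(10^(83.5/10) − 10^(80.5/10)) = 10·log₁₀(111700000) = 80.5 dB SPL.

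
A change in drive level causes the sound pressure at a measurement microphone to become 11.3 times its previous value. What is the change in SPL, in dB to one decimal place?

21.1 dB

SPL change from a pressure ratio uses the 20·log₁₀ form:
20·log₁₀(11.3) = 21.1 dB.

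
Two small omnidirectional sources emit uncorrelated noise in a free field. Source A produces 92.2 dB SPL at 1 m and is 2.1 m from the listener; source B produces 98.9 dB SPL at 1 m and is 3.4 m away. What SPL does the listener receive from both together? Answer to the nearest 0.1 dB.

90.2 dB SPL

At the listener: L_A = 92.2 − 20·log₁₀(2.1) = 85.76 dB; L_B = 98.9 − 20·log₁₀(3.4) = 88.27 dB.
Combined: 10·log₁₀(10^(85.76/10)+10^(88.27/10)) = 90.2 dB SPL.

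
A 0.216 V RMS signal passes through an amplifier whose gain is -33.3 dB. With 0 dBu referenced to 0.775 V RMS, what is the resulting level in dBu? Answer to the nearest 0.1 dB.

Input level: 20·log₁₀(0.216/0.775) = -11.10 dBu.
Output: -11.10 − 33.3 = -44.4 dBu.

-44.4 dBu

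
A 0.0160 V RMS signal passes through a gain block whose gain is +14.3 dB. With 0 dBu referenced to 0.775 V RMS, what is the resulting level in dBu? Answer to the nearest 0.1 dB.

Input level: 20·log₁₀(0.0160/0.775) = -33.70 dBu.
Output: -33.70 + 14.3 = -19.4 dBu.

-19.4 dBu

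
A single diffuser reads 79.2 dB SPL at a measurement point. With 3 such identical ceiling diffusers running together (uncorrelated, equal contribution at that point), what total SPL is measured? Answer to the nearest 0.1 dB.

3 equal incoherent sources raise the level by 10·log₁₀(3) = 4.77 dB.
L_total = 79.2 + 4.77 = 84.0 dB SPL.

84.0 dB SPL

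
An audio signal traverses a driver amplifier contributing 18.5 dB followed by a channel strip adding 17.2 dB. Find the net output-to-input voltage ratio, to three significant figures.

Net gain = 18.5 + 17.2 = 35.7 dB.
Voltage ratio = 10^(35.7/20) = 61.0.

61.0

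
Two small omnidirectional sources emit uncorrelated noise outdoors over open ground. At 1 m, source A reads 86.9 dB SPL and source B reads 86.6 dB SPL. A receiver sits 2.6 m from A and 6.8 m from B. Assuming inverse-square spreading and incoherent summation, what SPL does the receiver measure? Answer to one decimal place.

79.2 dB SPL

At the listener: L_A = 86.9 − 20·log₁₀(2.6) = 78.60 dB; L_B = 86.6 − 20·log₁₀(6.8) = 69.95 dB.
Combined: 10·log₁₀(10^(78.60/10)+10^(69.95/10)) = 79.2 dB SPL.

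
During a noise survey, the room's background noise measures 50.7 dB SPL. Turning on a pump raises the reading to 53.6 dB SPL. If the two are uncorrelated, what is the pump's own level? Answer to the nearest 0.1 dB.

50.5 dB SPL

Background correction is a power subtraction:
L_src = 10·log₁₀(10^(53.6/10) − 10^(50.7/10)) = 10·log₁₀(111600) = 50.5 dB SPL.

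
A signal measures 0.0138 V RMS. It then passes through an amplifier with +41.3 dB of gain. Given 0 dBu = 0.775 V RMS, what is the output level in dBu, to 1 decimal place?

Input level: 20·log₁₀(0.0138/0.775) = -34.99 dBu.
Output: -34.99 + 41.3 = +6.3 dBu.

+6.3 dBu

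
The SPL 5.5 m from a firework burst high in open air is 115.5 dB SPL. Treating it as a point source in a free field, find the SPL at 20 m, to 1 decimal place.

For a point source in a free field, ΔL = −20·log₁₀(d₂/d₁).
ΔL = −20·log₁₀(20/5.5) = -11.21 dB, so L₂ = 115.5 + (-11.21) = 104.3 dB SPL.

104.3 dB SPL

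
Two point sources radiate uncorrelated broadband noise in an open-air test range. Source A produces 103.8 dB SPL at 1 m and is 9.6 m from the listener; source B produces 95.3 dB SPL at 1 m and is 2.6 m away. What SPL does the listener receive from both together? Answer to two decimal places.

At the listener: L_A = 103.8 − 20·log₁₀(9.6) = 84.155 dB; L_B = 95.3 − 20·log₁₀(2.6) = 87.001 dB.
Combined: 10·log₁₀(10^(84.155/10)+10^(87.001/10)) = 88.82 dB SPL.

88.82 dB SPL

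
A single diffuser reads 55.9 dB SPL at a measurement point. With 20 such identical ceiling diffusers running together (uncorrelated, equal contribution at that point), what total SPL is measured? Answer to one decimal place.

20 equal incoherent sources raise the level by 10·log₁₀(20) = 13.01 dB.
L_total = 55.9 + 13.01 = 68.9 dB SPL.

68.9 dB SPL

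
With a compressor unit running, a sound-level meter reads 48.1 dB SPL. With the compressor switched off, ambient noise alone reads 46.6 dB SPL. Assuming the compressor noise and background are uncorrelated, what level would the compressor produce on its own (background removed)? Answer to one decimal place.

Background correction is a power subtraction:
L_src = 10·log₁₀(10^(48.1/10) − 10^(46.6/10)) = 10·log₁₀(18860) = 42.8 dB SPL.

42.8 dB SPL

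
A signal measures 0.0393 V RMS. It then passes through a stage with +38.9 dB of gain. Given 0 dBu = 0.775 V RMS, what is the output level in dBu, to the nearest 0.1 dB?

+13.0 dBu

Input level: 20·log₁₀(0.0393/0.775) = -25.90 dBu.
Output: -25.90 + 38.9 = +13.0 dBu.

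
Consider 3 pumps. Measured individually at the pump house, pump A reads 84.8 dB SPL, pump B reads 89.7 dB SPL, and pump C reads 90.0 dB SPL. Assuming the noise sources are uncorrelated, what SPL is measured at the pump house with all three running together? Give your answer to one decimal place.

93.5 dB SPL

Add the sources as powers (linear), then convert back to dB:
L_total = 10·log₁₀(10^(84.8/10) + 10^(89.7/10) + 10^(90.0/10)) = 10·log₁₀(2235000000) = 93.5 dB SPL.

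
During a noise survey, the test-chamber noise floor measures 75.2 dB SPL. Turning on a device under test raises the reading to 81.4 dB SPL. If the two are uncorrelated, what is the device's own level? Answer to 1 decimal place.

Remove the background by subtracting linear intensities:
L_src = 10·log₁₀(10^(81.4/10) − 10^(75.2/10)) = 10·log₁₀(104900000) = 80.2 dB SPL.

80.2 dB SPL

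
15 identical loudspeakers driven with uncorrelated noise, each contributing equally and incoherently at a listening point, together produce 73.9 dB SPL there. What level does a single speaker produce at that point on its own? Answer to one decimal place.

62.1 dB SPL

15 equal incoherent sources add 10·log₁₀(15) = 11.76 dB over one source.
L_one = 73.9 − 11.76 = 62.1 dB SPL.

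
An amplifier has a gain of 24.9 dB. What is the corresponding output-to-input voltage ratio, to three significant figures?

Voltage ratio = 10^(dB/20).
10^(24.9/20) = 10^(1.245) = 17.6.

17.6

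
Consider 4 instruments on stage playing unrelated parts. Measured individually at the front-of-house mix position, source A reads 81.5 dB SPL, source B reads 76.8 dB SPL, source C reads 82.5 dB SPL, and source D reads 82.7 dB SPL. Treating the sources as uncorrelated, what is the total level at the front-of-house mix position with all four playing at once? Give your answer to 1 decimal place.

87.4 dB SPL

Add the sources as powers (linear), then convert back to dB:
L_total = 10·log₁₀(10^(81.5/10) + 10^(76.8/10) + 10^(82.5/10) + 10^(82.7/10)) = 10·log₁₀(553200000) = 87.4 dB SPL.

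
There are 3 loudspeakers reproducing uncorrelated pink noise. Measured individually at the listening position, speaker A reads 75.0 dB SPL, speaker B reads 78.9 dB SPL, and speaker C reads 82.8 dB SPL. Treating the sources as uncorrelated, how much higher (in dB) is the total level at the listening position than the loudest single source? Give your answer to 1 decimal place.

2.0 dB

Add the sources as powers (linear), then convert back to dB:
L_total = 10·log₁₀(10^(75.0/10) + 10^(78.9/10) + 10^(82.8/10)) = 84.77 dB SPL.
Excess over the loudest (82.8 dB): 84.77 − 82.8 = 2.0 dB.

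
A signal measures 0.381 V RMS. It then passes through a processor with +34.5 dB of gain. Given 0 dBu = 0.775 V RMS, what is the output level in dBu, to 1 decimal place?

+28.3 dBu

Input level: 20·log₁₀(0.381/0.775) = -6.17 dBu.
Output: -6.17 + 34.5 = +28.3 dBu.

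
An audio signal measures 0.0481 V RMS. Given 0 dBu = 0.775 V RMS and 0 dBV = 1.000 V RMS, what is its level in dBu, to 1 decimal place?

dBu = 20·log₁₀(V / 0.775 V).
20·log₁₀(0.0481/0.775) = -24.1 dBu.

-24.1 dBu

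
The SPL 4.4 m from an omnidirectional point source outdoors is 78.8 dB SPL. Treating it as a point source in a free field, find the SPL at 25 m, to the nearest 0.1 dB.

Inverse-square spreading gives ΔL = −20·log₁₀(d₂/d₁).
ΔL = −20·log₁₀(25/4.4) = -15.09 dB, so L₂ = 78.8 + (-15.09) = 63.7 dB SPL.

63.7 dB SPL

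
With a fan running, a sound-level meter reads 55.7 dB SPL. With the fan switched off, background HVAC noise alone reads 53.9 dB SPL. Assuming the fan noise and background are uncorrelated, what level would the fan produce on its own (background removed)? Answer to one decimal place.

Background correction is a power subtraction:
L_src = 10·log₁₀(10^(55.7/10) − 10^(53.9/10)) = 10·log₁₀(126100) = 51.0 dB SPL.

51.0 dB SPL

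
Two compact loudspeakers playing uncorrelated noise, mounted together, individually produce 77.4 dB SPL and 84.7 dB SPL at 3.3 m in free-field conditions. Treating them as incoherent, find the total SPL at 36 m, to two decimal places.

64.69 dB SPL

Combined at 3.3 m: 10·log₁₀(10^(77.4/10)+10^(84.7/10)) = 85.442 dB SPL.
Then apply −20·log₁₀(36/3.3) = -20.756 dB → 64.69 dB SPL.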